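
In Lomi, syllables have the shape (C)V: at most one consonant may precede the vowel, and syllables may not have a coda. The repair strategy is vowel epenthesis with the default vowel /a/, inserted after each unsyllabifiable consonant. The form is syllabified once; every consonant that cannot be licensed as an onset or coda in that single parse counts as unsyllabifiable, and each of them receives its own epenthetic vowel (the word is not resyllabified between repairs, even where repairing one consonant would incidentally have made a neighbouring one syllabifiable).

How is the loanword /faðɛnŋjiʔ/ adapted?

The consonants /n/, /ŋ/, /ʔ/ cannot be parsed into a legal (C)V syllable (no codas are permitted; onsets are limited to one consonant).
Inserting the epenthetic vowel yields /n/ → /na/, /ŋ/ → /ŋa/, /ʔ/ → /ʔa/.

faðɛnaŋajiʔa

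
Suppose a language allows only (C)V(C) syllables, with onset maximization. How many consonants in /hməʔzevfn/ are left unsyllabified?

3

The consonants /h/, /f/, /n/ cannot be parsed into a legal (C)V(C) syllable (at most one coda consonant is licensed; onsets are limited to one consonant).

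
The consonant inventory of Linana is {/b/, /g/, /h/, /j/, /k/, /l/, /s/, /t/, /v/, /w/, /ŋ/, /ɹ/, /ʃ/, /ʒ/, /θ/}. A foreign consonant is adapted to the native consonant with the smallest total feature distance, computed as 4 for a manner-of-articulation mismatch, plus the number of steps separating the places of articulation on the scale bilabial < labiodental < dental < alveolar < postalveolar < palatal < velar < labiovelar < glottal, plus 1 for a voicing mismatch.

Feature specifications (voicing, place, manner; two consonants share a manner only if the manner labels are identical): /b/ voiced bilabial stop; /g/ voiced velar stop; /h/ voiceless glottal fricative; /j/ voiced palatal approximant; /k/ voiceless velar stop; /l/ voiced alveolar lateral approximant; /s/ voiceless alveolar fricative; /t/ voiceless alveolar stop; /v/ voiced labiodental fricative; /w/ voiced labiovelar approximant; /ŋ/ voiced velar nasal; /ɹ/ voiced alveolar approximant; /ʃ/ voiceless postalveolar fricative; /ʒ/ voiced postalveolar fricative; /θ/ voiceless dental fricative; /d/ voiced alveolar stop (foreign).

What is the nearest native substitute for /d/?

t

/t/ is closest: same manner (stop), place distance 0 (alveolar→alveolar), voicing differs (+1); total 1. Next closest is /b/ at distance 3.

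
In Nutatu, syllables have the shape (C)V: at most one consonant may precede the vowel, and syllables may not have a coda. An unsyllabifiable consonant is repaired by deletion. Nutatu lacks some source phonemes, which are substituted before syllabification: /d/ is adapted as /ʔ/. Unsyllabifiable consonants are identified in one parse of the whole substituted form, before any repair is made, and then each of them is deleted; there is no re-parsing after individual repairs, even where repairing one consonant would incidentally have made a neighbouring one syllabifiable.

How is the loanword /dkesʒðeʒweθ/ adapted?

keðewe

Substitution: /d/ → /ʔ/, giving /ʔkesʒðeʒweθ/.
Under (C)V, the unsyllabifiable consonants are /ʔ/, /s/, /ʒ/, /ʒ/, /θ/ (no codas are permitted; onsets are limited to one consonant).
Each unlicensed consonant is deleted: /ʔ/, /s/, /ʒ/, /ʒ/, /θ/.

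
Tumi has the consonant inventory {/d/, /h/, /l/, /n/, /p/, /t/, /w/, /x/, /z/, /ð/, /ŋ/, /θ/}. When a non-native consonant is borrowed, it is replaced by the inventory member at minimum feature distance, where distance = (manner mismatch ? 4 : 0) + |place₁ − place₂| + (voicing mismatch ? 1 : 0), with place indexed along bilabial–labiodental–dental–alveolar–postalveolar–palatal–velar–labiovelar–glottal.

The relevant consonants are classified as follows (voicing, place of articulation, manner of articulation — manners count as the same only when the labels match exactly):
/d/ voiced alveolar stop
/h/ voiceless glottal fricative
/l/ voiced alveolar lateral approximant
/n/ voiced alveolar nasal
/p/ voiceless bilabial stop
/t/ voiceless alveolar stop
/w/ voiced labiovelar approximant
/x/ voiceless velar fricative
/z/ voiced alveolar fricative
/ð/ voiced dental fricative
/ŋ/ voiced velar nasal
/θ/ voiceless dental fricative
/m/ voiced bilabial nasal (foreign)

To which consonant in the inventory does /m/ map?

n

/n/ is closest: same manner (nasal), place distance 3 (bilabial→alveolar), same voicing; total 3. Next closest is /p/ at distance 5.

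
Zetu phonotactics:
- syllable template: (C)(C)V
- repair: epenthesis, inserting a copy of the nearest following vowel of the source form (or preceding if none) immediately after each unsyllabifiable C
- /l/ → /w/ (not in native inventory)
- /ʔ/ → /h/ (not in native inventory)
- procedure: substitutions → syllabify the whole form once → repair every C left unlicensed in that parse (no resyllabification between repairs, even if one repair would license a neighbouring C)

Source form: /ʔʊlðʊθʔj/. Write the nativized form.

hʊwðʊθʊhʊjʊ

Substitution: /ʔ/ → /h/, /l/ → /w/, giving /hʊwðʊθhj/.
Syllabifying with onset maximization leaves /θ/, /h/, /j/ stranded (no codas are permitted; onsets may contain at most 2 consonants).
Each unlicensed consonant becomes the onset of a new syllable: /θ/ → /θʊ/, /h/ → /hʊ/, /j/ → /jʊ/.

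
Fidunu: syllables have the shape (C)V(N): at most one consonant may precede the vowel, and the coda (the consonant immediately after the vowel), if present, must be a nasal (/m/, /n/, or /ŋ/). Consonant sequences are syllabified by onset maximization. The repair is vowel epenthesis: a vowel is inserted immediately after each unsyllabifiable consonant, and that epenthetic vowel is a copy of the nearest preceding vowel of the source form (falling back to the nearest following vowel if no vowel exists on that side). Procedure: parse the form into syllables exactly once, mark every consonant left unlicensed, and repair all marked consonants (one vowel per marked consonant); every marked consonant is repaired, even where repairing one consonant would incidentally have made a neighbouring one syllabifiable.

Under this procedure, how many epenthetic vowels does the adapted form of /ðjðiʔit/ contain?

3

The unsyllabifiable consonants are /ð/, /j/, /t/; each receives one epenthetic vowel.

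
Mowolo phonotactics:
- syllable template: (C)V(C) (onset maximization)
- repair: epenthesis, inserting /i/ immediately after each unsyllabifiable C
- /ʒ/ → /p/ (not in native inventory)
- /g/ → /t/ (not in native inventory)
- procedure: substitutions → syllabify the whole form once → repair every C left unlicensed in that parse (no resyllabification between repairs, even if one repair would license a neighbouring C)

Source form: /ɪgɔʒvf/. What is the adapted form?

Substitution: /g/ → /t/, /ʒ/ → /p/, giving /ɪtɔpvf/.
Syllabifying with onset maximization leaves /v/, /f/ stranded (at most one coda consonant is licensed; onsets are limited to one consonant).
Inserting the epenthetic vowel yields /v/ → /vi/, /f/ → /fi/.

ɪtɔpvifi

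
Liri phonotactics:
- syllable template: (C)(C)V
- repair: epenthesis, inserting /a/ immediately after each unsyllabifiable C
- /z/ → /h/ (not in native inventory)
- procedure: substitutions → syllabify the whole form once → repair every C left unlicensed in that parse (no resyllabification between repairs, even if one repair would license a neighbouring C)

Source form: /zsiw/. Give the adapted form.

hsiwa

Substitution: /z/ → /h/, giving /hsiw/.
Syllabifying with onset maximization leaves /w/ stranded (no codas are permitted; onsets may contain at most 2 consonants).
Epenthesis after each stranded consonant: /w/ → /wa/.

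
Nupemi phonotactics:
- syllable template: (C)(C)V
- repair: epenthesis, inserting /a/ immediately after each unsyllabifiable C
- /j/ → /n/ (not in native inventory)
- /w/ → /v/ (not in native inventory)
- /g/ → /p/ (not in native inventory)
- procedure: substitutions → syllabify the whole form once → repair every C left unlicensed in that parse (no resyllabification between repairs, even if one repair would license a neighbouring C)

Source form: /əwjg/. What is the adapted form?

əvanapa

Substitution: /w/ → /v/, /j/ → /n/, /g/ → /p/, giving /əvnp/.
The consonants /v/, /n/, /p/ cannot be parsed into a legal (C)(C)V syllable (no codas are permitted; onsets may contain at most 2 consonants).
Epenthesis after each stranded consonant: /v/ → /va/, /n/ → /na/, /p/ → /pa/.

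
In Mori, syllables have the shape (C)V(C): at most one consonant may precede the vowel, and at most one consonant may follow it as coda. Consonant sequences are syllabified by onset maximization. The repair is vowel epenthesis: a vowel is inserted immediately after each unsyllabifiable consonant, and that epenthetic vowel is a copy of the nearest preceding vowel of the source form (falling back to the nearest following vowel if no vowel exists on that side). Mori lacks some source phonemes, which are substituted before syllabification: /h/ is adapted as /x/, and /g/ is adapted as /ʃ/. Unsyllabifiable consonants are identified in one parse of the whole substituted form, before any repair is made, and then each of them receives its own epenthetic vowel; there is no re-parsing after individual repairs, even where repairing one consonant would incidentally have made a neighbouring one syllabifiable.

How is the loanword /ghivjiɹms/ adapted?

Substitution: /g/ → /ʃ/, /h/ → /x/, giving /ʃxivjiɹms/.
The consonants /ʃ/, /m/, /s/ cannot be parsed into a legal (C)V(C) syllable (at most one coda consonant is licensed; onsets are limited to one consonant).
Epenthesis after each stranded consonant: /ʃ/ → /ʃi/, /m/ → /mi/, /s/ → /si/.

ʃixivjiɹmisi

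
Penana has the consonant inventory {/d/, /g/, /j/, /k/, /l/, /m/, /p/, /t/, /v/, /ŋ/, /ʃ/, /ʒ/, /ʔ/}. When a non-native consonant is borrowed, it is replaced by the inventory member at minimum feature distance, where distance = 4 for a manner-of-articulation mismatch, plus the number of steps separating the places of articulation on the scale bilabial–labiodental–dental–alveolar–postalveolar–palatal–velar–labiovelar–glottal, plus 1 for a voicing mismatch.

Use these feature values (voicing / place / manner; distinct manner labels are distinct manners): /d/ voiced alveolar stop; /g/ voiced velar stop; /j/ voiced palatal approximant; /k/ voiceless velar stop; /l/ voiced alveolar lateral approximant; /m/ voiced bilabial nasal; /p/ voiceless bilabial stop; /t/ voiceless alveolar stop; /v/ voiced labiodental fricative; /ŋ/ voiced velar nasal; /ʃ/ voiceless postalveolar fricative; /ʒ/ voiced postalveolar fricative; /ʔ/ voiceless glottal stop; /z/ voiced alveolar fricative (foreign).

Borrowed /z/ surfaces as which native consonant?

ʒ

/ʒ/ is closest: same manner (fricative), place distance 1 (alveolar→postalveolar), same voicing; total 1. Next closest is /v/ at distance 2.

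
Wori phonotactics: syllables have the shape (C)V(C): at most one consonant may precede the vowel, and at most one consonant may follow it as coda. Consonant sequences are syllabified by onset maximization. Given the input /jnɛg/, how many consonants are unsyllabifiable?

1

Under (C)V(C), the unsyllabifiable consonants are /j/ (at most one coda consonant is licensed; onsets are limited to one consonant).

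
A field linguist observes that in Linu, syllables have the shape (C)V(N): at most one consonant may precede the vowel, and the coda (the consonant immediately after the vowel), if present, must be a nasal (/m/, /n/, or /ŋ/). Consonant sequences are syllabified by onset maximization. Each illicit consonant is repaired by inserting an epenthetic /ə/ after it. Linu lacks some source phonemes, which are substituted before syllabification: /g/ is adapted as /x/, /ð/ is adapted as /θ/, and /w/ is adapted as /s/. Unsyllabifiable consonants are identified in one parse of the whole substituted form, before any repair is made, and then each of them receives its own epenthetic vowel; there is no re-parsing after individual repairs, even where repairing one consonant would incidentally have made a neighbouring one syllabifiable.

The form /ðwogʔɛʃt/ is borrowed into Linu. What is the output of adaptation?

Substitution: /ð/ → /θ/, /w/ → /s/, /g/ → /x/, giving /θsoxʔɛʃt/.
The consonants /θ/, /x/, /ʃ/, /t/ cannot be parsed into a legal (C)V(N) syllable (only a nasal (/m/, /n/, or /ŋ/) is licensed in coda position; onsets are limited to one consonant).
Each unlicensed consonant becomes the onset of a new syllable: /θ/ → /θə/, /x/ → /xə/, /ʃ/ → /ʃə/, /t/ → /tə/.

θəsoxəʔɛʃətə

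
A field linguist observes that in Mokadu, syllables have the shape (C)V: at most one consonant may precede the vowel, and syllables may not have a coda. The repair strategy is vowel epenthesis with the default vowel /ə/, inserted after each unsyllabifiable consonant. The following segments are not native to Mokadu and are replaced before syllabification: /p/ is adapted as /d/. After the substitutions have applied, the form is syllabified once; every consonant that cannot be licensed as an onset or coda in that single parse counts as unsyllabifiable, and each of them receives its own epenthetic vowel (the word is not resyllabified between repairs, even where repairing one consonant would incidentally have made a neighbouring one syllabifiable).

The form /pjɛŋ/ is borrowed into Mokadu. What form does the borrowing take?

dəjɛŋə

Substitution: /p/ → /d/, giving /djɛŋ/.
Under (C)V, the unsyllabifiable consonants are /d/, /ŋ/ (no codas are permitted; onsets are limited to one consonant).
Epenthesis after each stranded consonant: /d/ → /də/, /ŋ/ → /ŋə/.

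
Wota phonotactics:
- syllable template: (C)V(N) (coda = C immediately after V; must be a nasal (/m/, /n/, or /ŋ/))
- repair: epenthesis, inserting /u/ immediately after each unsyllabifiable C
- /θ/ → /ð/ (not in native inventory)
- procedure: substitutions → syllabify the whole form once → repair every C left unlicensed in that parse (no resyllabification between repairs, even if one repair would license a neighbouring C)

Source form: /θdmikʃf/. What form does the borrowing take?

Substitution: /θ/ → /ð/, giving /ðdmikʃf/.
The consonants /ð/, /d/, /k/, /ʃ/, /f/ cannot be parsed into a legal (C)V(N) syllable (only a nasal (/m/, /n/, or /ŋ/) is licensed in coda position; onsets are limited to one consonant).
Inserting the epenthetic vowel yields /ð/ → /ðu/, /d/ → /du/, /k/ → /ku/, /ʃ/ → /ʃu/, /f/ → /fu/.

ðudumikuʃufu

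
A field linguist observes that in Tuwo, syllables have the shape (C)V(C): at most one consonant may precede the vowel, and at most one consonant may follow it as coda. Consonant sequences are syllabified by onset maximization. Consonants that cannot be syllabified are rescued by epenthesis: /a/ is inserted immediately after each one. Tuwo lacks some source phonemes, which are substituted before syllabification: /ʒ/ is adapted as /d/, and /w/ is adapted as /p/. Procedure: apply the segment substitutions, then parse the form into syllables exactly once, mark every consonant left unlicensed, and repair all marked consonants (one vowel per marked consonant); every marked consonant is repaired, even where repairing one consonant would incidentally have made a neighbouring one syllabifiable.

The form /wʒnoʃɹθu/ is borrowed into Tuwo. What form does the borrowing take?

padanoʃɹaθu

Substitution: /w/ → /p/, /ʒ/ → /d/, giving /pdnoʃɹθu/.
Syllabifying with onset maximization leaves /p/, /d/, /ɹ/ stranded (at most one coda consonant is licensed; onsets are limited to one consonant).
Epenthesis after each stranded consonant: /p/ → /pa/, /d/ → /da/, /ɹ/ → /ɹa/.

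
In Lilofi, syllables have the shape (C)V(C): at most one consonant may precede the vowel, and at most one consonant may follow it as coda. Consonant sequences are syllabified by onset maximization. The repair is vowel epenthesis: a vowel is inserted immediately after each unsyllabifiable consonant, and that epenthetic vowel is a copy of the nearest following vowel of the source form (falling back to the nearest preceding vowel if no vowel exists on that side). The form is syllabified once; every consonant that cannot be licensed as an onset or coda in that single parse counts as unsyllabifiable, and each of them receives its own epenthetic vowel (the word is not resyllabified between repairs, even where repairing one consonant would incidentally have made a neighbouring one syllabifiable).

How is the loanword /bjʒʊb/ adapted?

bʊjʊʒʊb

The consonants /b/, /j/ cannot be parsed into a legal (C)V(C) syllable (at most one coda consonant is licensed; onsets are limited to one consonant).
Inserting the epenthetic vowel yields /b/ → /bʊ/, /j/ → /jʊ/.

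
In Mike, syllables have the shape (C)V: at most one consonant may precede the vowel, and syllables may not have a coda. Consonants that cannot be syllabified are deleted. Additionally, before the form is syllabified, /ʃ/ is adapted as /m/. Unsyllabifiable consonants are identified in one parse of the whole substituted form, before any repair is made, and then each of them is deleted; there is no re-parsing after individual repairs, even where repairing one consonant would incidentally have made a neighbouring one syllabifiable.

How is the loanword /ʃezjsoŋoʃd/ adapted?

mesoŋo

Substitution: /ʃ/ → /m/, giving /mezjsoŋomd/.
Syllabifying with onset maximization leaves /z/, /j/, /m/, /d/ stranded (no codas are permitted; onsets are limited to one consonant).
Each unlicensed consonant is deleted: /z/, /j/, /m/, /d/.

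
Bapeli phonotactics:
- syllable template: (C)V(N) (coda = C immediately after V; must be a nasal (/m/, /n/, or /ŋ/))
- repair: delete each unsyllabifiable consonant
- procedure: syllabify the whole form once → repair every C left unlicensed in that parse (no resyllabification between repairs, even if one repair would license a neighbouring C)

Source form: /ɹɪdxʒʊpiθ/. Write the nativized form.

Syllabifying with onset maximization leaves /d/, /x/, /θ/ stranded (only a nasal (/m/, /n/, or /ŋ/) is licensed in coda position; onsets are limited to one consonant).
Deleting the stranded consonants removes /d/, /x/, /θ/.

ɹɪʒʊpi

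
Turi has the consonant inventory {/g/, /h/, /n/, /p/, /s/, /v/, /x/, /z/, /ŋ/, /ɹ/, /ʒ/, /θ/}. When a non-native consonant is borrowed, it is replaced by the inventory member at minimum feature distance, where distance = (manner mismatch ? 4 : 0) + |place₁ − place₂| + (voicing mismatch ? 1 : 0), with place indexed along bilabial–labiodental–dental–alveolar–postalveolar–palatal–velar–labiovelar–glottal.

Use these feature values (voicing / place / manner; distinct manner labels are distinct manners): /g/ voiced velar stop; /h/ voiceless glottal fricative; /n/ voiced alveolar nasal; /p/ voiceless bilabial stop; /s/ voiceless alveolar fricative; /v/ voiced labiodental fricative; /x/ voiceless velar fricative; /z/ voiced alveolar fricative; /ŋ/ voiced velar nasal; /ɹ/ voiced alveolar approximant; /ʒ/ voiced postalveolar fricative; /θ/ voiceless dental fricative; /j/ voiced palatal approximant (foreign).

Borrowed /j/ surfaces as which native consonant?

ɹ

/ɹ/ is closest: same manner (approximant), place distance 2 (palatal→alveolar), same voicing; total 2. Next closest is /g/ at distance 5.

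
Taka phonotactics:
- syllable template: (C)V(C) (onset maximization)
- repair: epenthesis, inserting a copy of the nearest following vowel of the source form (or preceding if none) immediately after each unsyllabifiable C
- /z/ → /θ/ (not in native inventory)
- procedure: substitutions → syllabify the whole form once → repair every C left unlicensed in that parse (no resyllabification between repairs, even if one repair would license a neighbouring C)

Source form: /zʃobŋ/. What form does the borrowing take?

Substitution: /z/ → /θ/, giving /θʃobŋ/.
The consonants /θ/, /ŋ/ cannot be parsed into a legal (C)V(C) syllable (at most one coda consonant is licensed; onsets are limited to one consonant).
Inserting the epenthetic vowel yields /θ/ → /θo/, /ŋ/ → /ŋo/.

θoʃobŋo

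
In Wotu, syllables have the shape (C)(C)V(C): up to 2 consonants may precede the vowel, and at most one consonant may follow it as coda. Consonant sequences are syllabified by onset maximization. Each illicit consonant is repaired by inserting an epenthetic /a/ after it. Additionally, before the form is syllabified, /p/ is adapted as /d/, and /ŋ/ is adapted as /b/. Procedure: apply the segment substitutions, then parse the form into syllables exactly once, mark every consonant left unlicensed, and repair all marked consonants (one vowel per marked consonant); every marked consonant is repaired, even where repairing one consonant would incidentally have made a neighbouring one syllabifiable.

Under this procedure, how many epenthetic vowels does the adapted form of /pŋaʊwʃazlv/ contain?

2

After substitution the input is /dbaʊwʃazlv/.
The unsyllabifiable consonants are /l/, /v/; each receives one epenthetic vowel.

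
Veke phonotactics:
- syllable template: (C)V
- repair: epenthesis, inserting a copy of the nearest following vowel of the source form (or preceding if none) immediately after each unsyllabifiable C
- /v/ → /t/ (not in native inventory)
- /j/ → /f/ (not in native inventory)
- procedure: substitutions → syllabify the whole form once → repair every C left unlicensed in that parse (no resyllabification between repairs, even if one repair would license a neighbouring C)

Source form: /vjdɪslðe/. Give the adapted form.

Substitution: /v/ → /t/, /j/ → /f/, giving /tfdɪslðe/.
Syllabifying with onset maximization leaves /t/, /f/, /s/, /l/ stranded (no codas are permitted; onsets are limited to one consonant).
Epenthesis after each stranded consonant: /t/ → /tɪ/, /f/ → /fɪ/, /s/ → /se/, /l/ → /le/.

tɪfɪdɪseleðe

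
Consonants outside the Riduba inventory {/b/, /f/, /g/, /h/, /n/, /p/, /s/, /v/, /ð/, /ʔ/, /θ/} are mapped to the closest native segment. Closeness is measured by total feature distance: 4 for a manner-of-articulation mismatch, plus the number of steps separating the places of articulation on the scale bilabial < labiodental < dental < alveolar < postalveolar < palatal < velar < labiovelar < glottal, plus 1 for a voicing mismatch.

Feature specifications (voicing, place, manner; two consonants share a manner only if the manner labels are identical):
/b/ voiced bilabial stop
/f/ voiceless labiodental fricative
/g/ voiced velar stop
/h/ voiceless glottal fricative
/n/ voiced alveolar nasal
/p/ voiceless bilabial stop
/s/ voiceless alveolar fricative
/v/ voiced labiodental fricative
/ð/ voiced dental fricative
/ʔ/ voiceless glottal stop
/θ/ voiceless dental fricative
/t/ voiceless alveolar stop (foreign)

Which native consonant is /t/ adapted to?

p

/p/ is closest: same manner (stop), place distance 3 (alveolar→bilabial), same voicing; total 3. Next closest is /b/ at distance 4.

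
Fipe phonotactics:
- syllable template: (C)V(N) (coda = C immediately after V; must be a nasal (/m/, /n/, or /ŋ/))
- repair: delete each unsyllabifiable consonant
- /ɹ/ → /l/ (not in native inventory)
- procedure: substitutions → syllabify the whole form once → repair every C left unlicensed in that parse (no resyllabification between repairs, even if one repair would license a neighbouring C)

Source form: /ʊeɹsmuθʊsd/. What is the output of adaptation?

Substitution: /ɹ/ → /l/, giving /ʊelsmuθʊsd/.
Syllabifying with onset maximization leaves /l/, /s/, /s/, /d/ stranded (only a nasal (/m/, /n/, or /ŋ/) is licensed in coda position; onsets are limited to one consonant).
Each unlicensed consonant is deleted: /l/, /s/, /s/, /d/.

ʊemuθʊ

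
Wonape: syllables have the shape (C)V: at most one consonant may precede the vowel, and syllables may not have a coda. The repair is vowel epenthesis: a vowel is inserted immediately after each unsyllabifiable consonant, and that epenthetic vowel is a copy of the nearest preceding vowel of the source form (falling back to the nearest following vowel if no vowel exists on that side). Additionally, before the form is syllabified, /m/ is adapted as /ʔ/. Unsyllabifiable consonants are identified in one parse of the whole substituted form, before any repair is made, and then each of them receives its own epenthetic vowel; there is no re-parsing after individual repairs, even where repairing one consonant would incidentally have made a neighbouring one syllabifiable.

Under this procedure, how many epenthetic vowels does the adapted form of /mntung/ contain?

4

After substitution the input is /ʔntung/.
The unsyllabifiable consonants are /ʔ/, /n/, /n/, /g/; each receives one epenthetic vowel.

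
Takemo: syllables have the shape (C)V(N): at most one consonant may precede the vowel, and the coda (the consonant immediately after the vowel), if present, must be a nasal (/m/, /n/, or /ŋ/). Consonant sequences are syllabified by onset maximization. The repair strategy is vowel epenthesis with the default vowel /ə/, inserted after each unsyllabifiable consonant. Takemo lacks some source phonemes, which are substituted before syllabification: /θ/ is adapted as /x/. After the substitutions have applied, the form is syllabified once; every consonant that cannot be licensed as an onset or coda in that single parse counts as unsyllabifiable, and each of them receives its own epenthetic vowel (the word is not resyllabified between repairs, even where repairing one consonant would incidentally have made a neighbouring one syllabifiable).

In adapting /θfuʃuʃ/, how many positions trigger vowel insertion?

2

After substitution the input is /xfuʃuʃ/.
The unsyllabifiable consonants are /x/, /ʃ/; each receives one epenthetic vowel.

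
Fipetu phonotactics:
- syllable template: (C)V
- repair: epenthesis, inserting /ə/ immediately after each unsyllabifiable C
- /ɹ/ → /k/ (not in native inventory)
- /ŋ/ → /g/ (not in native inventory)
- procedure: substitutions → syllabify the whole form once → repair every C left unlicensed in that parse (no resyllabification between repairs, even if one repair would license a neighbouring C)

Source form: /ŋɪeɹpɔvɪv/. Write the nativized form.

gɪekəpɔvɪvə

Substitution: /ŋ/ → /g/, /ɹ/ → /k/, giving /gɪekpɔvɪv/.
Under (C)V, the unsyllabifiable consonants are /k/, /v/ (no codas are permitted; onsets are limited to one consonant).
Epenthesis after each stranded consonant: /k/ → /kə/, /v/ → /və/.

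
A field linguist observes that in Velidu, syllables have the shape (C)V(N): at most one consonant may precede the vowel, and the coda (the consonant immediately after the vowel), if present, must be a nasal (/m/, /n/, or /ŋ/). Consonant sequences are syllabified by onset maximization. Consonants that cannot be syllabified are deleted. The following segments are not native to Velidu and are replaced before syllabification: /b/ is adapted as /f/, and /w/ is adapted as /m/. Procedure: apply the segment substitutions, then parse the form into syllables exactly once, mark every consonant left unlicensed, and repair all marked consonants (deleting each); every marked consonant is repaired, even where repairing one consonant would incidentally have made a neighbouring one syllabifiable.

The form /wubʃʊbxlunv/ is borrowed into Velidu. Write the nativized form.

Substitution: /w/ → /m/, /b/ → /f/, giving /mufʃʊfxlunv/.
Syllabifying with onset maximization leaves /f/, /f/, /x/, /v/ stranded (only a nasal (/m/, /n/, or /ŋ/) is licensed in coda position; onsets are limited to one consonant).
Deleting the stranded consonants removes /f/, /f/, /x/, /v/.

muʃʊlun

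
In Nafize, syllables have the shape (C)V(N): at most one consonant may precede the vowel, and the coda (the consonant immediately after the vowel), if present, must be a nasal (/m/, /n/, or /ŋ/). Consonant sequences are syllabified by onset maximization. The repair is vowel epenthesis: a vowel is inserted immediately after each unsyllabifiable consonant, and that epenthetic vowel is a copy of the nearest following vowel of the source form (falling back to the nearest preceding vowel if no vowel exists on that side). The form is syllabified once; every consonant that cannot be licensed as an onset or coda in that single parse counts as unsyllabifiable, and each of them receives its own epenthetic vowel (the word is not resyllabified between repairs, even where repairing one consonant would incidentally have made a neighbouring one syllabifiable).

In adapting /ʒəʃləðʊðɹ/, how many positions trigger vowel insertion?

3

The unsyllabifiable consonants are /ʃ/, /ð/, /ɹ/; each receives one epenthetic vowel.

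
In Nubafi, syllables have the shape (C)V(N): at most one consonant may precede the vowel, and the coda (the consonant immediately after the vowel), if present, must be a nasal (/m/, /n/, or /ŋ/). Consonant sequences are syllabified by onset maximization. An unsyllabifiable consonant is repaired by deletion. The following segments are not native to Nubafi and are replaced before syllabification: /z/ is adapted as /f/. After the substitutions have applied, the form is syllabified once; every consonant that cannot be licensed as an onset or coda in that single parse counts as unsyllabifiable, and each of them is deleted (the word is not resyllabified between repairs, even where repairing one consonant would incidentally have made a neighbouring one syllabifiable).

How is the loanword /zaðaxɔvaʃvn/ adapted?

Substitution: /z/ → /f/, giving /faðaxɔvaʃvn/.
The consonants /ʃ/, /v/, /n/ cannot be parsed into a legal (C)V(N) syllable (only a nasal (/m/, /n/, or /ŋ/) is licensed in coda position; onsets are limited to one consonant).
Each unlicensed consonant is deleted: /ʃ/, /v/, /n/.

faðaxɔva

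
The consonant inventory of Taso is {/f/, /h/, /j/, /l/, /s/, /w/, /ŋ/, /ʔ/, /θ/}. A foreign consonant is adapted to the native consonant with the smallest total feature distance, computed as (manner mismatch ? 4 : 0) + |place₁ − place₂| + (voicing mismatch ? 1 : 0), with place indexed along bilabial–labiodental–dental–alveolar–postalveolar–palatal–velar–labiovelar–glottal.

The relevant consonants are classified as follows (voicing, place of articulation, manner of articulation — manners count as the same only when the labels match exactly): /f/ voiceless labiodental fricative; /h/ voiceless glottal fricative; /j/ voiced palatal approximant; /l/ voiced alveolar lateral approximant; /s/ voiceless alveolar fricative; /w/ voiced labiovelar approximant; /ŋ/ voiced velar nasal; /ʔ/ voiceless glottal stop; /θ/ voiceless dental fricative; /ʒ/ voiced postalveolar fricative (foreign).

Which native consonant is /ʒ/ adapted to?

/s/ is closest: same manner (fricative), place distance 1 (postalveolar→alveolar), voicing differs (+1); total 2. Next closest is /θ/ at distance 3.

s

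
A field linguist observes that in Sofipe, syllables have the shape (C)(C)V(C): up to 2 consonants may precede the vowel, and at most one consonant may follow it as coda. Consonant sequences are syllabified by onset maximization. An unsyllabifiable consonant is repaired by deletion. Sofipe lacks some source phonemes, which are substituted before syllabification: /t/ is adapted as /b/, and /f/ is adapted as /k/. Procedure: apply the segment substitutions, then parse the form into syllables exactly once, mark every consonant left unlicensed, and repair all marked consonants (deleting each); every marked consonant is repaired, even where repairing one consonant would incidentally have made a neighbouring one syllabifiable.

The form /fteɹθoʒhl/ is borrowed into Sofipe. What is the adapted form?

kbeɹθoʒ

Substitution: /f/ → /k/, /t/ → /b/, giving /kbeɹθoʒhl/.
Syllabifying with onset maximization leaves /h/, /l/ stranded (at most one coda consonant is licensed; onsets may contain at most 2 consonants).
Deleting the stranded consonants removes /h/, /l/.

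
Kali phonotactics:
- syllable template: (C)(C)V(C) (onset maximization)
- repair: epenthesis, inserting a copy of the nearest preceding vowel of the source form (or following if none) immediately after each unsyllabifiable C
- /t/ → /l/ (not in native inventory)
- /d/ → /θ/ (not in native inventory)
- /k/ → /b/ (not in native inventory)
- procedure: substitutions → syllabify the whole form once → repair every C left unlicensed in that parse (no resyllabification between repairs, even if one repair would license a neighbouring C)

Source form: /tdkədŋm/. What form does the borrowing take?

ləθbəθŋəmə

Substitution: /t/ → /l/, /d/ → /θ/, /k/ → /b/, giving /lθbəθŋm/.
Syllabifying with onset maximization leaves /l/, /ŋ/, /m/ stranded (at most one coda consonant is licensed; onsets may contain at most 2 consonants).
Each unlicensed consonant becomes the onset of a new syllable: /l/ → /lə/, /ŋ/ → /ŋə/, /m/ → /mə/.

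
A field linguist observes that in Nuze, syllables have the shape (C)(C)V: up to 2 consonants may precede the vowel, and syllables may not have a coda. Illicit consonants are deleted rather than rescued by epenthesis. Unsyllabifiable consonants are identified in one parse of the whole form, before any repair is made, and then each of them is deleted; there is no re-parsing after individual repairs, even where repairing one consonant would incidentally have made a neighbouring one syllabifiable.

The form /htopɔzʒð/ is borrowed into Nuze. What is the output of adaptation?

Under (C)(C)V, the unsyllabifiable consonants are /z/, /ʒ/, /ð/ (no codas are permitted; onsets may contain at most 2 consonants).
Deletion applies to /z/, /ʒ/, /ð/.

htopɔ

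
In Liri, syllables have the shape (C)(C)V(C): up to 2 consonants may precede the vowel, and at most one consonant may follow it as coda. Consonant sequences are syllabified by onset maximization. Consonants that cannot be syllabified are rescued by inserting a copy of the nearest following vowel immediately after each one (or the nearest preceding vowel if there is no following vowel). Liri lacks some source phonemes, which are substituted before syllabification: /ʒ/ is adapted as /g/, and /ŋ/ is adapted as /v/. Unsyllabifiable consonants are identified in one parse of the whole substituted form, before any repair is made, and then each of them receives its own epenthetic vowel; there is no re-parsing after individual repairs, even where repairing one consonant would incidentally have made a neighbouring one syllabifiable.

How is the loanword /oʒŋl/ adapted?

ogvolo

Substitution: /ʒ/ → /g/, /ŋ/ → /v/, giving /ogvl/.
Under (C)(C)V(C), the unsyllabifiable consonants are /v/, /l/ (at most one coda consonant is licensed; onsets may contain at most 2 consonants).
Epenthesis after each stranded consonant: /v/ → /vo/, /l/ → /lo/.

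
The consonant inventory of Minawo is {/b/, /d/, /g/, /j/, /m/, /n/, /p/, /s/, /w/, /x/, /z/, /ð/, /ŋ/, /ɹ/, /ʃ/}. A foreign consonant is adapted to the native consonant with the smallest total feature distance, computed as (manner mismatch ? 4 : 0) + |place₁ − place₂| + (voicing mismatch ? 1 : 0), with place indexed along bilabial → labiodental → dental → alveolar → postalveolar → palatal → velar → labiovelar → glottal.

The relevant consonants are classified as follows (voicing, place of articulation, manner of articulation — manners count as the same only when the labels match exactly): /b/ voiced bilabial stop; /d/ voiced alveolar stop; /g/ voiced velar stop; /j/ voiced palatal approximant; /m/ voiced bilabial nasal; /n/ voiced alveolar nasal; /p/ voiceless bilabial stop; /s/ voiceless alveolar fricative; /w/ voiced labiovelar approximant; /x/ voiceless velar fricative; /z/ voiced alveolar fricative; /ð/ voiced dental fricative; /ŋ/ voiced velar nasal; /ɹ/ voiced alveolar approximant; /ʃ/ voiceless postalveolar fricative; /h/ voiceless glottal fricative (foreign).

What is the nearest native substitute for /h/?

x

/x/ is closest: same manner (fricative), place distance 2 (glottal→velar), same voicing; total 2. Next closest is /ʃ/ at distance 4.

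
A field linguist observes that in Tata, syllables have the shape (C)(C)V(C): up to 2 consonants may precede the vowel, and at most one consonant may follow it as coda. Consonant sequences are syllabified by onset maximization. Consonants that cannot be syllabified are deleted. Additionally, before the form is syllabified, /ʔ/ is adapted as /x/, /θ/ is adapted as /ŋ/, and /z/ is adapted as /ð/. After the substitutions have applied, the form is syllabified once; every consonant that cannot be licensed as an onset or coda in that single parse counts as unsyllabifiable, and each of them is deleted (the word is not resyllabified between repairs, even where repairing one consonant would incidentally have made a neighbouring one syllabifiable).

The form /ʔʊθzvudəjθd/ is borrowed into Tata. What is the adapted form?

xʊŋðvudəj

Substitution: /ʔ/ → /x/, /θ/ → /ŋ/, /z/ → /ð/, giving /xʊŋðvudəjŋd/.
Syllabifying with onset maximization leaves /ŋ/, /d/ stranded (at most one coda consonant is licensed; onsets may contain at most 2 consonants).
Each unlicensed consonant is deleted: /ŋ/, /d/.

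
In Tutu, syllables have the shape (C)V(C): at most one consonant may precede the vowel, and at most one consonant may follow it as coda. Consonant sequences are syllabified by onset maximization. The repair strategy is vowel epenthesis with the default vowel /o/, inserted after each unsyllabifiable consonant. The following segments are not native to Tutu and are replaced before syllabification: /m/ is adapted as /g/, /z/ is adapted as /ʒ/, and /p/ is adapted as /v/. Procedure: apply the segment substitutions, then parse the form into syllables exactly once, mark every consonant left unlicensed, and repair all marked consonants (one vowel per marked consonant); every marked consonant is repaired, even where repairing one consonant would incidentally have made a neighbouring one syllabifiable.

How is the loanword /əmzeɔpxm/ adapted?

əgʒeɔvxogo

Substitution: /m/ → /g/, /z/ → /ʒ/, /p/ → /v/, giving /əgʒeɔvxg/.
The consonants /x/, /g/ cannot be parsed into a legal (C)V(C) syllable (at most one coda consonant is licensed; onsets are limited to one consonant).
Epenthesis after each stranded consonant: /x/ → /xo/, /g/ → /go/.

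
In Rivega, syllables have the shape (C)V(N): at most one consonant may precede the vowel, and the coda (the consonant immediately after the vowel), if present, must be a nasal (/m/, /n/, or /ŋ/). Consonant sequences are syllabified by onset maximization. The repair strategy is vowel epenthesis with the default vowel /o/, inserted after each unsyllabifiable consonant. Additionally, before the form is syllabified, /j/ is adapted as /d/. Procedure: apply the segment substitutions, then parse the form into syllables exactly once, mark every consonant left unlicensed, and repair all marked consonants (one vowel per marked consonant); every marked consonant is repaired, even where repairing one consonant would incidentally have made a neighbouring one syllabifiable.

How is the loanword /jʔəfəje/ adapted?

Substitution: /j/ → /d/, giving /dʔəfəde/.
Under (C)V(N), the unsyllabifiable consonants are /d/ (only a nasal (/m/, /n/, or /ŋ/) is licensed in coda position; onsets are limited to one consonant).
Each unlicensed consonant becomes the onset of a new syllable: /d/ → /do/.

doʔəfəde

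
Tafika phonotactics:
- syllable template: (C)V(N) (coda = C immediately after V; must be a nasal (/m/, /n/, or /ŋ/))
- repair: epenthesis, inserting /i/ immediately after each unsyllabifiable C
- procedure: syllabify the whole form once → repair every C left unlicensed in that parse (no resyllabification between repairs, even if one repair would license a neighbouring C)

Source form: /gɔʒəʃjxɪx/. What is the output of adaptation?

gɔʒəʃijixɪxi

Syllabifying with onset maximization leaves /ʃ/, /j/, /x/ stranded (only a nasal (/m/, /n/, or /ŋ/) is licensed in coda position; onsets are limited to one consonant).
Each unlicensed consonant becomes the onset of a new syllable: /ʃ/ → /ʃi/, /j/ → /ji/, /x/ → /xi/.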